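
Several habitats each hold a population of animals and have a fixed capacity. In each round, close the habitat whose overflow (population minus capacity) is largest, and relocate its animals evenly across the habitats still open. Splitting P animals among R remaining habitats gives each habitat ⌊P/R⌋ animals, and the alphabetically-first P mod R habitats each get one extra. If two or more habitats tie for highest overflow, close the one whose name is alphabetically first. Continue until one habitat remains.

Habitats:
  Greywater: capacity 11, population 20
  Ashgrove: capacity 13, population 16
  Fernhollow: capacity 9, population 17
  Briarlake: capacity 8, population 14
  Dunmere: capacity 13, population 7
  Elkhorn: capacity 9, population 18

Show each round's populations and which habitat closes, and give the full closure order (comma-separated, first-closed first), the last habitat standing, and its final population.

Closure order: Elkhorn, Greywater, Briarlake, Fernhollow, Ashgrove
Last habitat: Dunmere with 92 animals

Round 1: Ashgrove=16 Briarlake=14 Dunmere=7 Elkhorn=18 Fernhollow=17 Greywater=20 → close Elkhorn (overflow 9)
  18÷5 = 3 each, +1 to first 3
Round 2: Ashgrove=20 Briarlake=18 Dunmere=11 Fernhollow=20 Greywater=23 → close Greywater (overflow 12)
  23÷4 = 5 each, +1 to first 3
Round 3: Ashgrove=26 Briarlake=24 Dunmere=17 Fernhollow=25 → close Briarlake (overflow 16)
  24÷3 = 8 each, +1 to first 0
Round 4: Ashgrove=34 Dunmere=25 Fernhollow=33 → close Fernhollow (overflow 24)
  33÷2 = 16 each, +1 to first 1
Round 5: Ashgrove=51 Dunmere=41 → close Ashgrove (overflow 38)
  51÷1 = 51 each, +1 to first 0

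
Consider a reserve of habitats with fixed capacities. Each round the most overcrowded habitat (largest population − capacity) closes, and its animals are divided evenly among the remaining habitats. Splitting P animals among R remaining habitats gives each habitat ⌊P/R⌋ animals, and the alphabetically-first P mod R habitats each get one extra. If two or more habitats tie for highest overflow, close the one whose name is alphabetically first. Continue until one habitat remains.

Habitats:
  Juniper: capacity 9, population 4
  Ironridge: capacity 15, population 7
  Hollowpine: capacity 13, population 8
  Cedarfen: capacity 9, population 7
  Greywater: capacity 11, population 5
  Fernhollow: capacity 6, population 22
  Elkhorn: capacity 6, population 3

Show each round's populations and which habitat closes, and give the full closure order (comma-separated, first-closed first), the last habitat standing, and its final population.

Round 1: Cedarfen=7 Elkhorn=3 Fernhollow=22 Greywater=5 Hollowpine=8 Ironridge=7 Juniper=4 → close Fernhollow (overflow 16)
  22÷6 = 3 each, +1 to first 4
Round 2: Cedarfen=11 Elkhorn=7 Greywater=9 Hollowpine=12 Ironridge=10 Juniper=7 → close Cedarfen (overflow 2)
  11÷5 = 2 each, +1 to first 1
Round 3: Elkhorn=10 Greywater=11 Hollowpine=14 Ironridge=12 Juniper=9 → close Elkhorn (overflow 4)
  10÷4 = 2 each, +1 to first 2
Round 4: Greywater=14 Hollowpine=17 Ironridge=14 Juniper=11 → close Hollowpine (overflow 4)
  17÷3 = 5 each, +1 to first 2
Round 5: Greywater=20 Ironridge=20 Juniper=16 → close Greywater (overflow 9)
  20÷2 = 10 each, +1 to first 0
Round 6: Ironridge=30 Juniper=26 → close Juniper (overflow 17)
  26÷1 = 26 each, +1 to first 0

Closure order: Fernhollow, Cedarfen, Elkhorn, Hollowpine, Greywater, Juniper
Last habitat: Ironridge with 56 animals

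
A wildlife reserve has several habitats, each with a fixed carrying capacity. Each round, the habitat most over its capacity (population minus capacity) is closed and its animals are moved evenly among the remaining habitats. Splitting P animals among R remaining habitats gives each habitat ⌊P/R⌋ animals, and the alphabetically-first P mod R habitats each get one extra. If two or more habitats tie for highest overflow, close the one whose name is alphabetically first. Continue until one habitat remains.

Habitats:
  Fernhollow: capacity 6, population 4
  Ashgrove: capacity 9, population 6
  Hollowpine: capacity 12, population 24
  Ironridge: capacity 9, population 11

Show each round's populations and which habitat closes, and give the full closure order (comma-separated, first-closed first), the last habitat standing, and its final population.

Round 1: Ashgrove=6 Fernhollow=4 Hollowpine=24 Ironridge=11 → close Hollowpine (overflow 12)
  24÷3 = 8 each, +1 to first 0
Round 2: Ashgrove=14 Fernhollow=12 Ironridge=19 → close Ironridge (overflow 10)
  19÷2 = 9 each, +1 to first 1
Round 3: Ashgrove=24 Fernhollow=21 → close Ashgrove (overflow 15)
  24÷1 = 24 each, +1 to first 0

Closure order: Hollowpine, Ironridge, Ashgrove
Last habitat: Fernhollow with 45 animals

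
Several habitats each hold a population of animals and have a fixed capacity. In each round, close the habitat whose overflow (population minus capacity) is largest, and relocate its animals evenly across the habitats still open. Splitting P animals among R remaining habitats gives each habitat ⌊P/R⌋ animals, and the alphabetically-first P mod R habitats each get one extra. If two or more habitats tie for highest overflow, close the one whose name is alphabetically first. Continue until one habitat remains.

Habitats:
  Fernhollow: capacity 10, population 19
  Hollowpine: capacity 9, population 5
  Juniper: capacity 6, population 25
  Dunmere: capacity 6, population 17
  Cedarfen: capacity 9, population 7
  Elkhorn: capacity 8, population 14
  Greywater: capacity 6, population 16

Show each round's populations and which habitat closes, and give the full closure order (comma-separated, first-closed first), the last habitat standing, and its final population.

Round 1: Cedarfen=7 Dunmere=17 Elkhorn=14 Fernhollow=19 Greywater=16 Hollowpine=5 Juniper=25 → close Juniper (overflow 19)
  25÷6 = 4 each, +1 to first 1
Round 2: Cedarfen=12 Dunmere=21 Elkhorn=18 Fernhollow=23 Greywater=20 Hollowpine=9 → close Dunmere (overflow 15)
  21÷5 = 4 each, +1 to first 1
Round 3: Cedarfen=17 Elkhorn=22 Fernhollow=27 Greywater=24 Hollowpine=13 → close Greywater (overflow 18)
  24÷4 = 6 each, +1 to first 0
Round 4: Cedarfen=23 Elkhorn=28 Fernhollow=33 Hollowpine=19 → close Fernhollow (overflow 23)
  33÷3 = 11 each, +1 to first 0
Round 5: Cedarfen=34 Elkhorn=39 Hollowpine=30 → close Elkhorn (overflow 31)
  39÷2 = 19 each, +1 to first 1
Round 6: Cedarfen=54 Hollowpine=49 → close Cedarfen (overflow 45)
  54÷1 = 54 each, +1 to first 0

Closure order: Juniper, Dunmere, Greywater, Fernhollow, Elkhorn, Cedarfen
Last habitat: Hollowpine with 103 animals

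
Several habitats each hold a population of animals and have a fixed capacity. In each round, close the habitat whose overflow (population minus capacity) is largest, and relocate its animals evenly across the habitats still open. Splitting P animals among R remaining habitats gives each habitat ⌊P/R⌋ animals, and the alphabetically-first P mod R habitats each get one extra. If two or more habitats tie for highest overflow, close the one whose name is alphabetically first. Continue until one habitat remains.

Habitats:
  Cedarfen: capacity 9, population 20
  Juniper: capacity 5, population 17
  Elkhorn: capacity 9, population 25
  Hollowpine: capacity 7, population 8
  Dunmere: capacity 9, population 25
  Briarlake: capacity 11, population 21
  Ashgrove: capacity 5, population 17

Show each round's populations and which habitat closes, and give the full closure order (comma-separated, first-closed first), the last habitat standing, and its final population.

Round 1: Ashgrove=17 Briarlake=21 Cedarfen=20 Dunmere=25 Elkhorn=25 Hollowpine=8 Juniper=17 → close Dunmere (overflow 16)
  25÷6 = 4 each, +1 to first 1
Round 2: Ashgrove=22 Briarlake=25 Cedarfen=24 Elkhorn=29 Hollowpine=12 Juniper=21 → close Elkhorn (overflow 20)
  29÷5 = 5 each, +1 to first 4
Round 3: Ashgrove=28 Briarlake=31 Cedarfen=30 Hollowpine=18 Juniper=26 → close Ashgrove (overflow 23)
  28÷4 = 7 each, +1 to first 0
Round 4: Briarlake=38 Cedarfen=37 Hollowpine=25 Juniper=33 → close Cedarfen (overflow 28)
  37÷3 = 12 each, +1 to first 1
Round 5: Briarlake=51 Hollowpine=37 Juniper=45 → close Briarlake (overflow 40)
  51÷2 = 25 each, +1 to first 1
Round 6: Hollowpine=63 Juniper=70 → close Juniper (overflow 65)
  70÷1 = 70 each, +1 to first 0

Closure order: Dunmere, Elkhorn, Ashgrove, Cedarfen, Briarlake, Juniper
Last habitat: Hollowpine with 133 animals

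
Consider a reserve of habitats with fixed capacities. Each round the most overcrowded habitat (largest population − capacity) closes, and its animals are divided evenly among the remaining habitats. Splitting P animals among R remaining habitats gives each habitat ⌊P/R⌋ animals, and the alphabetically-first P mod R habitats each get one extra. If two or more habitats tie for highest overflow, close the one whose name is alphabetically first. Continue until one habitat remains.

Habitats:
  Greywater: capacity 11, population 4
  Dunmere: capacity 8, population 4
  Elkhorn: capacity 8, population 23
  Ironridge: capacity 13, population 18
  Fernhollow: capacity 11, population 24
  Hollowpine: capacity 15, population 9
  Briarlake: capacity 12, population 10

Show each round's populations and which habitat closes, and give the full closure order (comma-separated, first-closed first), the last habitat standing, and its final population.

Closure order: Elkhorn, Fernhollow, Ironridge, Briarlake, Dunmere, Greywater
Last habitat: Hollowpine with 92 animals

Round 1: Briarlake=10 Dunmere=4 Elkhorn=23 Fernhollow=24 Greywater=4 Hollowpine=9 Ironridge=18 → close Elkhorn (overflow 15)
  23÷6 = 3 each, +1 to first 5
Round 2: Briarlake=14 Dunmere=8 Fernhollow=28 Greywater=8 Hollowpine=13 Ironridge=21 → close Fernhollow (overflow 17)
  28÷5 = 5 each, +1 to first 3
Round 3: Briarlake=20 Dunmere=14 Greywater=14 Hollowpine=18 Ironridge=26 → close Ironridge (overflow 13)
  26÷4 = 6 each, +1 to first 2
Round 4: Briarlake=27 Dunmere=21 Greywater=20 Hollowpine=24 → close Briarlake (overflow 15)
  27÷3 = 9 each, +1 to first 0
Round 5: Dunmere=30 Greywater=29 Hollowpine=33 → close Dunmere (overflow 22)
  30÷2 = 15 each, +1 to first 0
Round 6: Greywater=44 Hollowpine=48 → close Greywater (overflow 33)
  44÷1 = 44 each, +1 to first 0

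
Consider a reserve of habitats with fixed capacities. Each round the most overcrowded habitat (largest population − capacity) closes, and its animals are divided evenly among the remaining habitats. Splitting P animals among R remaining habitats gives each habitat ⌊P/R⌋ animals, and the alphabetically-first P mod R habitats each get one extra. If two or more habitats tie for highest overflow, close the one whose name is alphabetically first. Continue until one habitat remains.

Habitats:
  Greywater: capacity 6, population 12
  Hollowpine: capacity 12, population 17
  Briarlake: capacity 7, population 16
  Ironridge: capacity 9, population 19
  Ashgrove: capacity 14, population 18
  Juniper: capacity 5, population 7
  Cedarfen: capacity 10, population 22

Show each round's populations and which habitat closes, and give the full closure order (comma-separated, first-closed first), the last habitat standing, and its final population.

Closure order: Cedarfen, Briarlake, Ironridge, Greywater, Ashgrove, Hollowpine
Last habitat: Juniper with 111 animals

Round 1: Ashgrove=18 Briarlake=16 Cedarfen=22 Greywater=12 Hollowpine=17 Ironridge=19 Juniper=7 → close Cedarfen (overflow 12)
  22÷6 = 3 each, +1 to first 4
Round 2: Ashgrove=22 Briarlake=20 Greywater=16 Hollowpine=21 Ironridge=22 Juniper=10 → close Briarlake (overflow 13)
  20÷5 = 4 each, +1 to first 0
Round 3: Ashgrove=26 Greywater=20 Hollowpine=25 Ironridge=26 Juniper=14 → close Ironridge (overflow 17)
  26÷4 = 6 each, +1 to first 2
Round 4: Ashgrove=33 Greywater=27 Hollowpine=31 Juniper=20 → close Greywater (overflow 21)
  27÷3 = 9 each, +1 to first 0
Round 5: Ashgrove=42 Hollowpine=40 Juniper=29 → close Ashgrove (overflow 28)
  42÷2 = 21 each, +1 to first 0
Round 6: Hollowpine=61 Juniper=50 → close Hollowpine (overflow 49)
  61÷1 = 61 each, +1 to first 0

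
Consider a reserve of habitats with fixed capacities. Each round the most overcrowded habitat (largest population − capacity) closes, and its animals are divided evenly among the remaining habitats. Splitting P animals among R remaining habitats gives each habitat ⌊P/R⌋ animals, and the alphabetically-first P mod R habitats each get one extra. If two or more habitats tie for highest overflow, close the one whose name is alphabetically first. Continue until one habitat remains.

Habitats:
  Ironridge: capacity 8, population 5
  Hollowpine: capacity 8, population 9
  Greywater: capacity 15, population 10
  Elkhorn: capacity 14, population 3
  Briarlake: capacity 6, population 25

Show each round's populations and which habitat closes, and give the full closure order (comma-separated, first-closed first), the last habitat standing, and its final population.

Round 1: Briarlake=25 Elkhorn=3 Greywater=10 Hollowpine=9 Ironridge=5 → close Briarlake (overflow 19)
  25÷4 = 6 each, +1 to first 1
Round 2: Elkhorn=10 Greywater=16 Hollowpine=15 Ironridge=11 → close Hollowpine (overflow 7)
  15÷3 = 5 each, +1 to first 0
Round 3: Elkhorn=15 Greywater=21 Ironridge=16 → close Ironridge (overflow 8)
  16÷2 = 8 each, +1 to first 0
Round 4: Elkhorn=23 Greywater=29 → close Greywater (overflow 14)
  29÷1 = 29 each, +1 to first 0

Closure order: Briarlake, Hollowpine, Ironridge, Greywater
Last habitat: Elkhorn with 52 animals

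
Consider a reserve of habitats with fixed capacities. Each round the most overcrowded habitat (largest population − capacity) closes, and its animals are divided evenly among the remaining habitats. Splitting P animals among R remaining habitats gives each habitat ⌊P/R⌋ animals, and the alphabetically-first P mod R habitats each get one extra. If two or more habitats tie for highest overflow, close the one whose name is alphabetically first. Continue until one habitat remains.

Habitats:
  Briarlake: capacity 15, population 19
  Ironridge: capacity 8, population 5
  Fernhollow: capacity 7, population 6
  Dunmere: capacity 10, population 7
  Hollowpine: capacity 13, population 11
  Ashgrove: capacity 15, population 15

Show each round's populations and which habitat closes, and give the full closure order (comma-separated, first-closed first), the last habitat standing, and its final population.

Round 1: Ashgrove=15 Briarlake=19 Dunmere=7 Fernhollow=6 Hollowpine=11 Ironridge=5 → close Briarlake (overflow 4)
  19÷5 = 3 each, +1 to first 4
Round 2: Ashgrove=19 Dunmere=11 Fernhollow=10 Hollowpine=15 Ironridge=8 → close Ashgrove (overflow 4)
  19÷4 = 4 each, +1 to first 3
Round 3: Dunmere=16 Fernhollow=15 Hollowpine=20 Ironridge=12 → close Fernhollow (overflow 8)
  15÷3 = 5 each, +1 to first 0
Round 4: Dunmere=21 Hollowpine=25 Ironridge=17 → close Hollowpine (overflow 12)
  25÷2 = 12 each, +1 to first 1
Round 5: Dunmere=34 Ironridge=29 → close Dunmere (overflow 24)
  34÷1 = 34 each, +1 to first 0

Closure order: Briarlake, Ashgrove, Fernhollow, Hollowpine, Dunmere
Last habitat: Ironridge with 63 animals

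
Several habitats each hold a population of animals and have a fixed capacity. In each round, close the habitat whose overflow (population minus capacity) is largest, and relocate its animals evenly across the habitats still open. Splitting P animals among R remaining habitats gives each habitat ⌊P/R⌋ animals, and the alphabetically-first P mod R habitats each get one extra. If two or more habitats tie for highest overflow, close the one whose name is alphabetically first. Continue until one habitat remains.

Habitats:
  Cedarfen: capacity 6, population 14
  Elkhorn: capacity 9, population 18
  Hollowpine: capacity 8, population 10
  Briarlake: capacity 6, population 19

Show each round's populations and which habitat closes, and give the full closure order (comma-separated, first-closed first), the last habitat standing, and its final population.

Round 1: Briarlake=19 Cedarfen=14 Elkhorn=18 Hollowpine=10 → close Briarlake (overflow 13)
  19÷3 = 6 each, +1 to first 1
Round 2: Cedarfen=21 Elkhorn=24 Hollowpine=16 → close Cedarfen (overflow 15)
  21÷2 = 10 each, +1 to first 1
Round 3: Elkhorn=35 Hollowpine=26 → close Elkhorn (overflow 26)
  35÷1 = 35 each, +1 to first 0

Closure order: Briarlake, Cedarfen, Elkhorn
Last habitat: Hollowpine with 61 animals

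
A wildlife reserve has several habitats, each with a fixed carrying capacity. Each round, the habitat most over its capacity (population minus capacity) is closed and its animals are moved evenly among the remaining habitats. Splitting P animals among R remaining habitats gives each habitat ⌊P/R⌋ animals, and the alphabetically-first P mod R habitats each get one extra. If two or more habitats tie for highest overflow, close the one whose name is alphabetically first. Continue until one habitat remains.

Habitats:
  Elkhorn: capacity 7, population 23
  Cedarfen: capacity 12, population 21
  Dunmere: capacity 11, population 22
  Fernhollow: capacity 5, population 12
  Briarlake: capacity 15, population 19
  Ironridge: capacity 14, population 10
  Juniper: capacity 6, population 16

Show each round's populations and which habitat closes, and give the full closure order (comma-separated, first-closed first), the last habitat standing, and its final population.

Closure order: Elkhorn, Dunmere, Cedarfen, Juniper, Fernhollow, Briarlake
Last habitat: Ironridge with 123 animals

Round 1: Briarlake=19 Cedarfen=21 Dunmere=22 Elkhorn=23 Fernhollow=12 Ironridge=10 Juniper=16 → close Elkhorn (overflow 16)
  23÷6 = 3 each, +1 to first 5
Round 2: Briarlake=23 Cedarfen=25 Dunmere=26 Fernhollow=16 Ironridge=14 Juniper=19 → close Dunmere (overflow 15)
  26÷5 = 5 each, +1 to first 1
Round 3: Briarlake=29 Cedarfen=30 Fernhollow=21 Ironridge=19 Juniper=24 → close Cedarfen (overflow 18)
  30÷4 = 7 each, +1 to first 2
Round 4: Briarlake=37 Fernhollow=29 Ironridge=26 Juniper=31 → close Juniper (overflow 25)
  31÷3 = 10 each, +1 to first 1
Round 5: Briarlake=48 Fernhollow=39 Ironridge=36 → close Fernhollow (overflow 34)
  39÷2 = 19 each, +1 to first 1
Round 6: Briarlake=68 Ironridge=55 → close Briarlake (overflow 53)
  68÷1 = 68 each, +1 to first 0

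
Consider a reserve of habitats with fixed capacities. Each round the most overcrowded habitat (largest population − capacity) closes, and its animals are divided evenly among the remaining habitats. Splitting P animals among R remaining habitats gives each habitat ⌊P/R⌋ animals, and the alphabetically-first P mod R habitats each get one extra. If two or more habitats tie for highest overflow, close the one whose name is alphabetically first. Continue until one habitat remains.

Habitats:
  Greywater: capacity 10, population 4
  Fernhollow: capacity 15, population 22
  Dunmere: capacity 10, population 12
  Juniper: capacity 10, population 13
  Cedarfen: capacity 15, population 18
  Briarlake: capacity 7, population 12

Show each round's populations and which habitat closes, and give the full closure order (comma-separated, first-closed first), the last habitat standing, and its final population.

Round 1: Briarlake=12 Cedarfen=18 Dunmere=12 Fernhollow=22 Greywater=4 Juniper=13 → close Fernhollow (overflow 7)
  22÷5 = 4 each, +1 to first 2
Round 2: Briarlake=17 Cedarfen=23 Dunmere=16 Greywater=8 Juniper=17 → close Briarlake (overflow 10)
  17÷4 = 4 each, +1 to first 1
Round 3: Cedarfen=28 Dunmere=20 Greywater=12 Juniper=21 → close Cedarfen (overflow 13)
  28÷3 = 9 each, +1 to first 1
Round 4: Dunmere=30 Greywater=21 Juniper=30 → close Dunmere (overflow 20)
  30÷2 = 15 each, +1 to first 0
Round 5: Greywater=36 Juniper=45 → close Juniper (overflow 35)
  45÷1 = 45 each, +1 to first 0

Closure order: Fernhollow, Briarlake, Cedarfen, Dunmere, Juniper
Last habitat: Greywater with 81 animals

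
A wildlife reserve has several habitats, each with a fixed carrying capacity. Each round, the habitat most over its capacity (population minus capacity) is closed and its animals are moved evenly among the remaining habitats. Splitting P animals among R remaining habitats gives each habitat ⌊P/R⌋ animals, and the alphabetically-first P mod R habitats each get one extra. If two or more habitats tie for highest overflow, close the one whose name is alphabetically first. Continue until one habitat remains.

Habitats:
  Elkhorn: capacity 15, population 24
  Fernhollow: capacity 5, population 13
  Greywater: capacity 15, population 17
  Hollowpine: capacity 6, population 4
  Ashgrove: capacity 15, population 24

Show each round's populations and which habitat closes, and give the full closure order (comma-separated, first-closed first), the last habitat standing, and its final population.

Closure order: Ashgrove, Elkhorn, Fernhollow, Greywater
Last habitat: Hollowpine with 82 animals

Round 1: Ashgrove=24 Elkhorn=24 Fernhollow=13 Greywater=17 Hollowpine=4 → close Ashgrove (overflow 9)
  24÷4 = 6 each, +1 to first 0
Round 2: Elkhorn=30 Fernhollow=19 Greywater=23 Hollowpine=10 → close Elkhorn (overflow 15)
  30÷3 = 10 each, +1 to first 0
Round 3: Fernhollow=29 Greywater=33 Hollowpine=20 → close Fernhollow (overflow 24)
  29÷2 = 14 each, +1 to first 1
Round 4: Greywater=48 Hollowpine=34 → close Greywater (overflow 33)
  48÷1 = 48 each, +1 to first 0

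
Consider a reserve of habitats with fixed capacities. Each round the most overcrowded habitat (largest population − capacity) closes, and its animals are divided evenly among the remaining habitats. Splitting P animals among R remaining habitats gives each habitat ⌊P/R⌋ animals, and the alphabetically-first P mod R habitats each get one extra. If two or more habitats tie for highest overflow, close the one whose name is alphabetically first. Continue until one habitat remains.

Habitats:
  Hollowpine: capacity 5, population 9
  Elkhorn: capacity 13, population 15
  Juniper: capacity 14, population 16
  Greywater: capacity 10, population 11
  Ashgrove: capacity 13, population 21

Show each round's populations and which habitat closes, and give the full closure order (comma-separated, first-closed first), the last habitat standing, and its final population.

Round 1: Ashgrove=21 Elkhorn=15 Greywater=11 Hollowpine=9 Juniper=16 → close Ashgrove (overflow 8)
  21÷4 = 5 each, +1 to first 1
Round 2: Elkhorn=21 Greywater=16 Hollowpine=14 Juniper=21 → close Hollowpine (overflow 9)
  14÷3 = 4 each, +1 to first 2
Round 3: Elkhorn=26 Greywater=21 Juniper=25 → close Elkhorn (overflow 13)
  26÷2 = 13 each, +1 to first 0
Round 4: Greywater=34 Juniper=38 → close Greywater (overflow 24)
  34÷1 = 34 each, +1 to first 0

Closure order: Ashgrove, Hollowpine, Elkhorn, Greywater
Last habitat: Juniper with 72 animals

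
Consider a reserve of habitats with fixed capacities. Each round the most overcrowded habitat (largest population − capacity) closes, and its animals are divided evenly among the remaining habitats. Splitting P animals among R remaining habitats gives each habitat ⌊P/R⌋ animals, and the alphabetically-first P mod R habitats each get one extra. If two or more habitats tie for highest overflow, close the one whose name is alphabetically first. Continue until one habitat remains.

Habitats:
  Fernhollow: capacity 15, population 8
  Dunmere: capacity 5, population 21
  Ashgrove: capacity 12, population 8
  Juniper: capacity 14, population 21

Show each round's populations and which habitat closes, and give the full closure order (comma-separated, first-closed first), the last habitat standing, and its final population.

Round 1: Ashgrove=8 Dunmere=21 Fernhollow=8 Juniper=21 → close Dunmere (overflow 16)
  21÷3 = 7 each, +1 to first 0
Round 2: Ashgrove=15 Fernhollow=15 Juniper=28 → close Juniper (overflow 14)
  28÷2 = 14 each, +1 to first 0
Round 3: Ashgrove=29 Fernhollow=29 → close Ashgrove (overflow 17)
  29÷1 = 29 each, +1 to first 0

Closure order: Dunmere, Juniper, Ashgrove
Last habitat: Fernhollow with 58 animals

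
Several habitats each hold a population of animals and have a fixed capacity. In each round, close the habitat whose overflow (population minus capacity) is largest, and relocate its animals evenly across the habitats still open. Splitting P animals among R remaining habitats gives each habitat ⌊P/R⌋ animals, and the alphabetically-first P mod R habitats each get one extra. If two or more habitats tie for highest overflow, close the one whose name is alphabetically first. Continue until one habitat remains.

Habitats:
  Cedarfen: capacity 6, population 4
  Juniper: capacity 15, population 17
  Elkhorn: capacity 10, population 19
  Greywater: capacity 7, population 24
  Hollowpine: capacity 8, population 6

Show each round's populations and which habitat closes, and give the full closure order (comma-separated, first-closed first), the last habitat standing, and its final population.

Round 1: Cedarfen=4 Elkhorn=19 Greywater=24 Hollowpine=6 Juniper=17 → close Greywater (overflow 17)
  24÷4 = 6 each, +1 to first 0
Round 2: Cedarfen=10 Elkhorn=25 Hollowpine=12 Juniper=23 → close Elkhorn (overflow 15)
  25÷3 = 8 each, +1 to first 1
Round 3: Cedarfen=19 Hollowpine=20 Juniper=31 → close Juniper (overflow 16)
  31÷2 = 15 each, +1 to first 1
Round 4: Cedarfen=35 Hollowpine=35 → close Cedarfen (overflow 29)
  35÷1 = 35 each, +1 to first 0

Closure order: Greywater, Elkhorn, Juniper, Cedarfen
Last habitat: Hollowpine with 70 animals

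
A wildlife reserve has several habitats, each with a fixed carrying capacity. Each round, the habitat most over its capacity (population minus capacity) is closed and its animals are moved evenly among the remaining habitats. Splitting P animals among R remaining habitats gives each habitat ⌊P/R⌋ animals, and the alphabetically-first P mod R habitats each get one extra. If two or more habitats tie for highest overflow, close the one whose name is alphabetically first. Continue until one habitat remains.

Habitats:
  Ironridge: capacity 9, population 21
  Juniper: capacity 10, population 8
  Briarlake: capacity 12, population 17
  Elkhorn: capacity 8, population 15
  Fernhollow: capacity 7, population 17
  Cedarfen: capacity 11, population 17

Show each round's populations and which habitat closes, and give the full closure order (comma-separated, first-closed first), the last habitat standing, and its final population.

Closure order: Ironridge, Fernhollow, Briarlake, Cedarfen, Elkhorn
Last habitat: Juniper with 95 animals

Round 1: Briarlake=17 Cedarfen=17 Elkhorn=15 Fernhollow=17 Ironridge=21 Juniper=8 → close Ironridge (overflow 12)
  21÷5 = 4 each, +1 to first 1
Round 2: Briarlake=22 Cedarfen=21 Elkhorn=19 Fernhollow=21 Juniper=12 → close Fernhollow (overflow 14)
  21÷4 = 5 each, +1 to first 1
Round 3: Briarlake=28 Cedarfen=26 Elkhorn=24 Juniper=17 → close Briarlake (overflow 16)
  28÷3 = 9 each, +1 to first 1
Round 4: Cedarfen=36 Elkhorn=33 Juniper=26 → close Cedarfen (overflow 25)
  36÷2 = 18 each, +1 to first 0
Round 5: Elkhorn=51 Juniper=44 → close Elkhorn (overflow 43)
  51÷1 = 51 each, +1 to first 0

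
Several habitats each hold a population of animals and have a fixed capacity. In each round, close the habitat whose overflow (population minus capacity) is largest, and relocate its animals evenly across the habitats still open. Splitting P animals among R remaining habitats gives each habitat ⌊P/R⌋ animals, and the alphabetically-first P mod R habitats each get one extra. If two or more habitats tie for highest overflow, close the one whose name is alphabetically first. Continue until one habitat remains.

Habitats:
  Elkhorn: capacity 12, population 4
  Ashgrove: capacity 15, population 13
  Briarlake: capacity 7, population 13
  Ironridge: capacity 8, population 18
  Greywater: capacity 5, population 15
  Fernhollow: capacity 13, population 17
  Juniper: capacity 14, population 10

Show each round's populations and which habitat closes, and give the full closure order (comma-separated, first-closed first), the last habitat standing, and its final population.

Round 1: Ashgrove=13 Briarlake=13 Elkhorn=4 Fernhollow=17 Greywater=15 Ironridge=18 Juniper=10 → close Greywater (overflow 10)
  15÷6 = 2 each, +1 to first 3
Round 2: Ashgrove=16 Briarlake=16 Elkhorn=7 Fernhollow=19 Ironridge=20 Juniper=12 → close Ironridge (overflow 12)
  20÷5 = 4 each, +1 to first 0
Round 3: Ashgrove=20 Briarlake=20 Elkhorn=11 Fernhollow=23 Juniper=16 → close Briarlake (overflow 13)
  20÷4 = 5 each, +1 to first 0
Round 4: Ashgrove=25 Elkhorn=16 Fernhollow=28 Juniper=21 → close Fernhollow (overflow 15)
  28÷3 = 9 each, +1 to first 1
Round 5: Ashgrove=35 Elkhorn=25 Juniper=30 → close Ashgrove (overflow 20)
  35÷2 = 17 each, +1 to first 1
Round 6: Elkhorn=43 Juniper=47 → close Juniper (overflow 33)
  47÷1 = 47 each, +1 to first 0

Closure order: Greywater, Ironridge, Briarlake, Fernhollow, Ashgrove, Juniper
Last habitat: Elkhorn with 90 animals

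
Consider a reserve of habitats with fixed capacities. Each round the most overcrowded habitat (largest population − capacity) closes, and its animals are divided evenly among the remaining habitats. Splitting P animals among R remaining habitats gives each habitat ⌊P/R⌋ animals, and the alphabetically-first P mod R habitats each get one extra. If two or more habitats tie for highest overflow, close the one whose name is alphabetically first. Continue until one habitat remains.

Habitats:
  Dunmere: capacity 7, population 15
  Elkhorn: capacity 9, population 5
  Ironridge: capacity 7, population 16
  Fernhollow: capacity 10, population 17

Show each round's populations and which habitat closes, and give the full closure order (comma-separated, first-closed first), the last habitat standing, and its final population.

Round 1: Dunmere=15 Elkhorn=5 Fernhollow=17 Ironridge=16 → close Ironridge (overflow 9)
  16÷3 = 5 each, +1 to first 1
Round 2: Dunmere=21 Elkhorn=10 Fernhollow=22 → close Dunmere (overflow 14)
  21÷2 = 10 each, +1 to first 1
Round 3: Elkhorn=21 Fernhollow=32 → close Fernhollow (overflow 22)
  32÷1 = 32 each, +1 to first 0

Closure order: Ironridge, Dunmere, Fernhollow
Last habitat: Elkhorn with 53 animals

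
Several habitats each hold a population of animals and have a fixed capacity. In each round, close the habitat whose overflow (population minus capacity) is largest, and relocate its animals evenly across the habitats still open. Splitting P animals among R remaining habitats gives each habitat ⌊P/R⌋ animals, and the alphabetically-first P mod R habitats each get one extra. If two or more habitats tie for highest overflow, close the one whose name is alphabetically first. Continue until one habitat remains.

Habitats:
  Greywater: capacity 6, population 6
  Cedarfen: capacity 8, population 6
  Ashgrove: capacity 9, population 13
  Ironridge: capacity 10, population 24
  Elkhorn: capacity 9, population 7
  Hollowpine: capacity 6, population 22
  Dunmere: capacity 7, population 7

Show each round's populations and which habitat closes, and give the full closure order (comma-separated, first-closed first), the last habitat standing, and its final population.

Closure order: Hollowpine, Ironridge, Ashgrove, Dunmere, Cedarfen, Elkhorn
Last habitat: Greywater with 85 animals

Round 1: Ashgrove=13 Cedarfen=6 Dunmere=7 Elkhorn=7 Greywater=6 Hollowpine=22 Ironridge=24 → close Hollowpine (overflow 16)
  22÷6 = 3 each, +1 to first 4
Round 2: Ashgrove=17 Cedarfen=10 Dunmere=11 Elkhorn=11 Greywater=9 Ironridge=27 → close Ironridge (overflow 17)
  27÷5 = 5 each, +1 to first 2
Round 3: Ashgrove=23 Cedarfen=16 Dunmere=16 Elkhorn=16 Greywater=14 → close Ashgrove (overflow 14)
  23÷4 = 5 each, +1 to first 3
Round 4: Cedarfen=22 Dunmere=22 Elkhorn=22 Greywater=19 → close Dunmere (overflow 15)
  22÷3 = 7 each, +1 to first 1
Round 5: Cedarfen=30 Elkhorn=29 Greywater=26 → close Cedarfen (overflow 22)
  30÷2 = 15 each, +1 to first 0
Round 6: Elkhorn=44 Greywater=41 → close Elkhorn (overflow 35)
  44÷1 = 44 each, +1 to first 0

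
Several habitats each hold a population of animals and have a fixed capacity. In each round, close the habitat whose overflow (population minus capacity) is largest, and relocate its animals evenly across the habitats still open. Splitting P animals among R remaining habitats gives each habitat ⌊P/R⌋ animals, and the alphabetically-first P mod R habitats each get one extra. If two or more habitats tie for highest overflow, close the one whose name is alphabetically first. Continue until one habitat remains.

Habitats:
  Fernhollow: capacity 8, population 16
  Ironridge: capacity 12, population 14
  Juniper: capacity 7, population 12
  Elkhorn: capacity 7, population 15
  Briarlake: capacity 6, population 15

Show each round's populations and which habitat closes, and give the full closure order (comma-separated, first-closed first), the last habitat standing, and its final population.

Round 1: Briarlake=15 Elkhorn=15 Fernhollow=16 Ironridge=14 Juniper=12 → close Briarlake (overflow 9)
  15÷4 = 3 each, +1 to first 3
Round 2: Elkhorn=19 Fernhollow=20 Ironridge=18 Juniper=15 → close Elkhorn (overflow 12)
  19÷3 = 6 each, +1 to first 1
Round 3: Fernhollow=27 Ironridge=24 Juniper=21 → close Fernhollow (overflow 19)
  27÷2 = 13 each, +1 to first 1
Round 4: Ironridge=38 Juniper=34 → close Juniper (overflow 27)
  34÷1 = 34 each, +1 to first 0

Closure order: Briarlake, Elkhorn, Fernhollow, Juniper
Last habitat: Ironridge with 72 animals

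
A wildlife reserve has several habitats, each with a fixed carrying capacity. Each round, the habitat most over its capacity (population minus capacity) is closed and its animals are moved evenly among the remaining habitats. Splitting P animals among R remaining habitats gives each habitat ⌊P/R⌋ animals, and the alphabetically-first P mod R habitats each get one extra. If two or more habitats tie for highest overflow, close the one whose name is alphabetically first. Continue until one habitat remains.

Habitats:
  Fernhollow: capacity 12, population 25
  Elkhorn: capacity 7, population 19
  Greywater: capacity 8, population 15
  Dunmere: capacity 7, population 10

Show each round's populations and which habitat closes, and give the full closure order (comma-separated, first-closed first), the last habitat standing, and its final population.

Round 1: Dunmere=10 Elkhorn=19 Fernhollow=25 Greywater=15 → close Fernhollow (overflow 13)
  25÷3 = 8 each, +1 to first 1
Round 2: Dunmere=19 Elkhorn=27 Greywater=23 → close Elkhorn (overflow 20)
  27÷2 = 13 each, +1 to first 1
Round 3: Dunmere=33 Greywater=36 → close Greywater (overflow 28)
  36÷1 = 36 each, +1 to first 0

Closure order: Fernhollow, Elkhorn, Greywater
Last habitat: Dunmere with 69 animals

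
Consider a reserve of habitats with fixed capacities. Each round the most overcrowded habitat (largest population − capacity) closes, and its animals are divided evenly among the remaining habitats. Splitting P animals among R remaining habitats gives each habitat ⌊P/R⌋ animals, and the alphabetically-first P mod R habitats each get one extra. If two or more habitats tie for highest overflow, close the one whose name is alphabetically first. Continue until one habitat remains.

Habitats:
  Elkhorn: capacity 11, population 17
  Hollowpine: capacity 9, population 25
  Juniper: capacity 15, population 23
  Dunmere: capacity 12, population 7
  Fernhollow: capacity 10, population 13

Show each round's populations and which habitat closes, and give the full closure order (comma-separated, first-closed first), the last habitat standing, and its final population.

Closure order: Hollowpine, Juniper, Elkhorn, Fernhollow
Last habitat: Dunmere with 85 animals

Round 1: Dunmere=7 Elkhorn=17 Fernhollow=13 Hollowpine=25 Juniper=23 → close Hollowpine (overflow 16)
  25÷4 = 6 each, +1 to first 1
Round 2: Dunmere=14 Elkhorn=23 Fernhollow=19 Juniper=29 → close Juniper (overflow 14)
  29÷3 = 9 each, +1 to first 2
Round 3: Dunmere=24 Elkhorn=33 Fernhollow=28 → close Elkhorn (overflow 22)
  33÷2 = 16 each, +1 to first 1
Round 4: Dunmere=41 Fernhollow=44 → close Fernhollow (overflow 34)
  44÷1 = 44 each, +1 to first 0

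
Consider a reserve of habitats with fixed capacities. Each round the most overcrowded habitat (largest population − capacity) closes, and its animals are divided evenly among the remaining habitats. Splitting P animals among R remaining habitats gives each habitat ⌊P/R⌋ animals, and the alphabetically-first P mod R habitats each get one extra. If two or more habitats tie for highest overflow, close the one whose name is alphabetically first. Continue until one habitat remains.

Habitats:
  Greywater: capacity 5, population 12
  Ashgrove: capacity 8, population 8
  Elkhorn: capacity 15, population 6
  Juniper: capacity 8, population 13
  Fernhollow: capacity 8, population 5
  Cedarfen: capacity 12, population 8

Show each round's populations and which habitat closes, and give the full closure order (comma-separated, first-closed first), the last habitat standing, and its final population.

Closure order: Greywater, Juniper, Ashgrove, Cedarfen, Fernhollow
Last habitat: Elkhorn with 52 animals

Round 1: Ashgrove=8 Cedarfen=8 Elkhorn=6 Fernhollow=5 Greywater=12 Juniper=13 → close Greywater (overflow 7)
  12÷5 = 2 each, +1 to first 2
Round 2: Ashgrove=11 Cedarfen=11 Elkhorn=8 Fernhollow=7 Juniper=15 → close Juniper (overflow 7)
  15÷4 = 3 each, +1 to first 3
Round 3: Ashgrove=15 Cedarfen=15 Elkhorn=12 Fernhollow=10 → close Ashgrove (overflow 7)
  15÷3 = 5 each, +1 to first 0
Round 4: Cedarfen=20 Elkhorn=17 Fernhollow=15 → close Cedarfen (overflow 8)
  20÷2 = 10 each, +1 to first 0
Round 5: Elkhorn=27 Fernhollow=25 → close Fernhollow (overflow 17)
  25÷1 = 25 each, +1 to first 0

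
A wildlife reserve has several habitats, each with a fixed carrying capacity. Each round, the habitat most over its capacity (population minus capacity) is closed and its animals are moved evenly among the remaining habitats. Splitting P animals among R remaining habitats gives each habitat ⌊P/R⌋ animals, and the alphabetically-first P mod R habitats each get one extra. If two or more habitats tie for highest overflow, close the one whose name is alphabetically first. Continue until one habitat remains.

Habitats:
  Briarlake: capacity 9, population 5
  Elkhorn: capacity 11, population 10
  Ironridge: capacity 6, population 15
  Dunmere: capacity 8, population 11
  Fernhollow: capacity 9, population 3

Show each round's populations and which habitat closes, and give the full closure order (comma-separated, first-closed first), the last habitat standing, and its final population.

Round 1: Briarlake=5 Dunmere=11 Elkhorn=10 Fernhollow=3 Ironridge=15 → close Ironridge (overflow 9)
  15÷4 = 3 each, +1 to first 3
Round 2: Briarlake=9 Dunmere=15 Elkhorn=14 Fernhollow=6 → close Dunmere (overflow 7)
  15÷3 = 5 each, +1 to first 0
Round 3: Briarlake=14 Elkhorn=19 Fernhollow=11 → close Elkhorn (overflow 8)
  19÷2 = 9 each, +1 to first 1
Round 4: Briarlake=24 Fernhollow=20 → close Briarlake (overflow 15)
  24÷1 = 24 each, +1 to first 0

Closure order: Ironridge, Dunmere, Elkhorn, Briarlake
Last habitat: Fernhollow with 44 animals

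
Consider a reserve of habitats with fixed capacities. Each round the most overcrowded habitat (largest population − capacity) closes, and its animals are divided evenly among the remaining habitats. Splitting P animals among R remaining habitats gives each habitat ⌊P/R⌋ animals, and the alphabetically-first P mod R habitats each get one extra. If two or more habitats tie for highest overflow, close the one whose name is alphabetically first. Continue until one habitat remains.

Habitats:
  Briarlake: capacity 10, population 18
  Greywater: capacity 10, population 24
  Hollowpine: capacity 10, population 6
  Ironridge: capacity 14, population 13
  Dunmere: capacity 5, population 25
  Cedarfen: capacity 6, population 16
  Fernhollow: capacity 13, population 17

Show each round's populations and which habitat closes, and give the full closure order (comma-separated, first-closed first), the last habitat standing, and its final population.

Closure order: Dunmere, Greywater, Cedarfen, Briarlake, Fernhollow, Ironridge
Last habitat: Hollowpine with 119 animals

Round 1: Briarlake=18 Cedarfen=16 Dunmere=25 Fernhollow=17 Greywater=24 Hollowpine=6 Ironridge=13 → close Dunmere (overflow 20)
  25÷6 = 4 each, +1 to first 1
Round 2: Briarlake=23 Cedarfen=20 Fernhollow=21 Greywater=28 Hollowpine=10 Ironridge=17 → close Greywater (overflow 18)
  28÷5 = 5 each, +1 to first 3
Round 3: Briarlake=29 Cedarfen=26 Fernhollow=27 Hollowpine=15 Ironridge=22 → close Cedarfen (overflow 20)
  26÷4 = 6 each, +1 to first 2
Round 4: Briarlake=36 Fernhollow=34 Hollowpine=21 Ironridge=28 → close Briarlake (overflow 26)
  36÷3 = 12 each, +1 to first 0
Round 5: Fernhollow=46 Hollowpine=33 Ironridge=40 → close Fernhollow (overflow 33)
  46÷2 = 23 each, +1 to first 0
Round 6: Hollowpine=56 Ironridge=63 → close Ironridge (overflow 49)
  63÷1 = 63 each, +1 to first 0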